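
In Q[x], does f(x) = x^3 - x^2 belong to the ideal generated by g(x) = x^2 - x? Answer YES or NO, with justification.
In Q[x] the ideal (g) consists of all multiples of g, so f ∈ (g) iff g | f, i.e. iff the remainder of f on division by g is 0. Divide f by g (g is monic, so eliminate the leading term of the running remainder at each step):
  leading term x^3: subtract (x)·g(x) = x^3 - x^2, leaving 0
The remainder is 0, so f(x) = g(x) · h(x) with h(x) = x. Hence g | f, i.e. f ∈ (g).

Final answer: YES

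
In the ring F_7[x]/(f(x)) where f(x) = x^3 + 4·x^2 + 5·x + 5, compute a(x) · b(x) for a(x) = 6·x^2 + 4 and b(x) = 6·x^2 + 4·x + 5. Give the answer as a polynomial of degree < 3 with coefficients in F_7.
Multiply as integer polynomials: a · b = 36·x^4 + 24·x^3 + 54·x^2 + 16·x + 20. Reducing coefficients mod 7: a · b ≡ x^4 + 3·x^3 + 5·x^2 + 2·x + 6. Now divide by f(x) = x^3 + 4·x^2 + 5·x + 5 in F_7[x], eliminating the leading term at each step:
  leading term x^4: subtract (x)·f(x) = x^4 + 4·x^3 + 5·x^2 + 5·x, leaving 6·x^3 + 4·x + 6 (coefficients mod 7)
  leading term 6·x^3: subtract (6)·f(x) = 6·x^3 + 3·x^2 + 2·x + 2, leaving 4·x^2 + 2·x + 4 (coefficients mod 7)
The degree is now < 3, so this is the remainder. Hence a · b ≡ 4·x^2 + 2·x + 4 in F_7[x]/(f).

Final answer: a · b ≡ 4·x^2 + 2·x + 4 (mod f(x))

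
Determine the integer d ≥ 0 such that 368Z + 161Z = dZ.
(368, 161) = (23); d = 23

In the PID Z, (a, b) is generated by gcd(a, b). Compute gcd(368, 161) with the extended Euclidean algorithm, tracking rows (r, s, t) with s·368 + t·161 = r:
  row A: (368, 1, 0)   [1·368 + 0·161 = 368]
  row B: (161, 0, 1)   [0·368 + 1·161 = 161]
  368 = 2·161 + 46   → row C = row A − 2·row B = (46, 1, −2)   [check: 1·368 − 2·161 = 46]
  161 = 3·46 + 23   → row D = row B − 3·row C = (23, −3, 7)   [check: −3·368 + 7·161 = 23]
  46 = 2·23 + 0   → remainder 0, stop. gcd = 23 (last nonzero row D).
So gcd(368, 161) = 23, with Bézout identity −3·368 + 7·161 = 23. Containment (⊇): the Bézout identity exhibits 23 as an element of (368, 161), giving (23) ⊆ (368, 161). Containment (⊆): since 23 | 368 and 23 | 161 (368 = 23·16, 161 = 23·7), every Z-linear combination of 368 and 161 is divisible by 23, so (368, 161) ⊆ (23). Therefore (368, 161) = (23), d = 23.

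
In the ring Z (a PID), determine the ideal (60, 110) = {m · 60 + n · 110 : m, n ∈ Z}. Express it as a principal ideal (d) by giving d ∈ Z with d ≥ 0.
In the PID Z, (a, b) is generated by gcd(a, b). Compute gcd(110, 60) with the extended Euclidean algorithm, tracking rows (r, s, t) with s·110 + t·60 = r:
  row A: (110, 1, 0)   [1·110 + 0·60 = 110]
  row B: (60, 0, 1)   [0·110 + 1·60 = 60]
  110 = 1·60 + 50   → row C = row A − 1·row B = (50, 1, −1)   [check: 1·110 − 1·60 = 50]
  60 = 1·50 + 10   → row D = row B − 1·row C = (10, −1, 2)   [check: −1·110 + 2·60 = 10]
  50 = 5·10 + 0   → remainder 0, stop. gcd = 10 (last nonzero row D).
So gcd(60, 110) = 10, with Bézout identity −1·110 + 2·60 = 10. Containment (⊇): the Bézout identity exhibits 10 as an element of (60, 110), giving (10) ⊆ (60, 110). Containment (⊆): since 10 | 60 and 10 | 110 (60 = 10·6, 110 = 10·11), every Z-linear combination of 60 and 110 is divisible by 10, so (60, 110) ⊆ (10). Therefore (60, 110) = (10), d = 10.

Final answer: (60, 110) = (10); d = 10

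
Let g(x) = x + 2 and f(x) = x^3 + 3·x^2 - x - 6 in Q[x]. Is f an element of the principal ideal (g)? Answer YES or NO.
In Q[x] the ideal (g) consists of all multiples of g, so f ∈ (g) iff g | f, i.e. iff the remainder of f on division by g is 0. Divide f by g (g is monic, so eliminate the leading term of the running remainder at each step):
  leading term x^3: subtract (x^2)·g(x) = x^3 + 2·x^2, leaving x^2 - x - 6
  leading term x^2: subtract (x)·g(x) = x^2 + 2·x, leaving -3·x - 6
  leading term -3·x: subtract (-3)·g(x) = -3·x - 6, leaving 0
The remainder is 0, so f(x) = g(x) · h(x) with h(x) = x^2 + x - 3. Hence g | f, i.e. f ∈ (g).

Final answer: YES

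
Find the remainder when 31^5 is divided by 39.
31

Use repeated squaring. Binary(5) = 101. Walk through the bits of the exponent 5 left-to-right: at each bit after the leading one, square the running value, then multiply by 31 if the bit is 1 (always reducing mod 39):
  bit 1 = 1 (leading): start with 31.
  bit 2 = 0: square 31^2 = 961 ≡ 25 (mod 39).
  bit 3 = 1: square 25^2 = 625 ≡ 1; bit is 1, so multiply 1·31 = 31 (mod 39).
Final value: 31^5 ≡ 31 (mod 39).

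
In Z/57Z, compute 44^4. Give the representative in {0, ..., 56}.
4

Use repeated squaring. Binary(4) = 100. Walk through the bits of the exponent 4 left-to-right: at each bit after the leading one, square the running value, then multiply by 44 if the bit is 1 (always reducing mod 57):
  bit 1 = 1 (leading): start with 44.
  bit 2 = 0: square 44^2 = 1936 ≡ 55 (mod 57).
  bit 3 = 0: square 55^2 = 3025 ≡ 4 (mod 57).
Final value: 44^4 ≡ 4 (mod 57).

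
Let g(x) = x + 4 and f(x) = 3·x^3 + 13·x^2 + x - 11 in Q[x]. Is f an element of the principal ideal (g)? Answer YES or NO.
NO

In Q[x] the ideal (g) consists of all multiples of g, so f ∈ (g) iff g | f, i.e. iff the remainder of f on division by g is 0. Divide f by g (g is monic, so eliminate the leading term of the running remainder at each step):
  leading term 3·x^3: subtract (3·x^2)·g(x) = 3·x^3 + 12·x^2, leaving x^2 + x - 11
  leading term x^2: subtract (x)·g(x) = x^2 + 4·x, leaving -3·x - 11
  leading term -3·x: subtract (-3)·g(x) = -3·x - 12, leaving 1
The remainder r(x) = 1 ≠ 0 (and deg r < deg g), so g ∤ f, i.e. f ∉ (g).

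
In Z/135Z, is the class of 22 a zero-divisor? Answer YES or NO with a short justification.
NO

gcd(22, 135) = 1, so 22 is a unit in Z/135Z (it has a multiplicative inverse). A unit cannot be a zero-divisor: if 22·b ≡ 0 then multiplying both sides by 22^(−1) gives b ≡ 0. So 22 is not a zero-divisor.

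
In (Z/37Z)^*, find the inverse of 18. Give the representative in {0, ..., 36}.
Apply the extended Euclidean algorithm to (37, 18), tracking rows (r, s, t) with s·37 + t·18 = r. Each division r_prev = q·r_cur + r_new produces the new row as (previous row) − q·(current row):
  row A: (37, 1, 0)   [1·37 + 0·18 = 37]
  row B: (18, 0, 1)   [0·37 + 1·18 = 18]
  37 = 2·18 + 1   → row C = row A − 2·row B = (1, 1, −2)   [check: 1·37 − 2·18 = 1]
  18 = 18·1 + 0   → remainder 0, stop. gcd = 1 (last nonzero row C).
The gcd is 1, so 18 is invertible mod 37. The last nonzero row gives 1·37 − 2·18 = 1, so t = −2. So 18^(−1) ≡ −2 ≡ 35 (mod 37). Verify: 18 · 35 = 630 ≡ 1 (mod 37). ✓

Final answer: 18^(−1) ≡ 35 (mod 37)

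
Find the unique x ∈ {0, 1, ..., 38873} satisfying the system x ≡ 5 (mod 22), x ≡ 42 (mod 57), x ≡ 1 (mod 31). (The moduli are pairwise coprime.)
The moduli 22, 57, 31 are pairwise coprime, so by the CRT there is a unique solution mod 22·57·31 = 38874.
Solve by successive substitution. Start with x ≡ 5 (mod 22).
  Combine with x ≡ 42 (mod 57): write x = 5 + 22·t and require 5 + 22·t ≡ 42 (mod 57), i.e. 22·t ≡ 42 − 5 ≡ 37 (mod 57). Since 22^(−1) ≡ 13 (mod 57), t ≡ 13·37 ≡ 25 (mod 57). So x ≡ 5 + 22·25 = 555 (mod 1254).
  Combine with x ≡ 1 (mod 31): write x = 555 + 1254·t and require 555 + 1254·t ≡ 1 (mod 31), i.e. 1254·t ≡ 1 − 555 ≡ 4 (mod 31). Since 1254^(−1) ≡ 20 (mod 31) (1254 ≡ 14 (mod 31)), t ≡ 20·4 ≡ 18 (mod 31). So x ≡ 555 + 1254·18 = 23127 (mod 38874).
Unique solution in [0, 38874): x = 23127.

Final answer: x ≡ 23127 (mod 38874); the representative in [0, 38874) is 23127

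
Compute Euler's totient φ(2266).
φ(2266) = 1020

φ is multiplicative, with φ(p^e) = p^e − p^(e−1). Factorise 2266 = 2 · 11 · 103. Then
  φ(2266) = (2 − 1) · (11 − 1) · (103 − 1) = 1 · 10 · 102 = 1020.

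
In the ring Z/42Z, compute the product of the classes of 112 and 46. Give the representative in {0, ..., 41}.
Reduce the factors first: 112 ≡ 28, 46 ≡ 4 (mod 42), so 112 · 46 ≡ 28 · 4 (mod 42). 28 · 4 = 112. Dividing by 42: 112 = 2·42 + 28. So (112 · 46) mod 42 = 28.

Final answer: 28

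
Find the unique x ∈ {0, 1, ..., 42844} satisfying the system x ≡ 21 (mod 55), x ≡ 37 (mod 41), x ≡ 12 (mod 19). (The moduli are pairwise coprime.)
The moduli 55, 41, 19 are pairwise coprime, so by the CRT there is a unique solution mod 55·41·19 = 42845.
Solve by successive substitution. Start with x ≡ 21 (mod 55).
  Combine with x ≡ 37 (mod 41): write x = 21 + 55·t and require 21 + 55·t ≡ 37 (mod 41), i.e. 55·t ≡ 37 − 21 ≡ 16 (mod 41). Since 55^(−1) ≡ 3 (mod 41) (55 ≡ 14 (mod 41)), t ≡ 3·16 ≡ 7 (mod 41). So x ≡ 21 + 55·7 = 406 (mod 2255).
  Combine with x ≡ 12 (mod 19): write x = 406 + 2255·t and require 406 + 2255·t ≡ 12 (mod 19), i.e. 2255·t ≡ 12 − 406 ≡ 5 (mod 19). Since 2255^(−1) ≡ 3 (mod 19) (2255 ≡ 13 (mod 19)), t ≡ 3·5 ≡ 15 (mod 19). So x ≡ 406 + 2255·15 = 34231 (mod 42845).
Unique solution in [0, 42845): x = 34231.

Final answer: x ≡ 34231 (mod 42845); the representative in [0, 42845) is 34231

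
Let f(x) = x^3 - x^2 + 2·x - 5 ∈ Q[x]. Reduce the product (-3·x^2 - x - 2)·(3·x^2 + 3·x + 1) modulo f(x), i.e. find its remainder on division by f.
First multiply in Q[x] without reducing: a · b = -9·x^4 - 12·x^3 - 12·x^2 - 7·x - 2. Now divide by f(x) = x^3 - x^2 + 2·x - 5, eliminating the leading term at each step:
  leading term -9·x^4: subtract (-9·x)·f(x) = -9·x^4 + 9·x^3 - 18·x^2 + 45·x, leaving -21·x^3 + 6·x^2 - 52·x - 2
  leading term -21·x^3: subtract (-21)·f(x) = -21·x^3 + 21·x^2 - 42·x + 105, leaving -15·x^2 - 10·x - 107
The degree is now < 3, so this is the remainder. Hence a · b ≡ -15·x^2 - 10·x - 107 in Q[x]/(f).

Final answer: a · b ≡ -15·x^2 - 10·x - 107 (mod f(x))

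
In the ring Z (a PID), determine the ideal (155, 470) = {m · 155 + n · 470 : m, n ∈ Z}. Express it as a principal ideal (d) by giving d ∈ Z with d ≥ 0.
(155, 470) = (5); d = 5

In the PID Z, (a, b) is generated by gcd(a, b). Compute gcd(470, 155) with the extended Euclidean algorithm, tracking rows (r, s, t) with s·470 + t·155 = r:
  row A: (470, 1, 0)   [1·470 + 0·155 = 470]
  row B: (155, 0, 1)   [0·470 + 1·155 = 155]
  470 = 3·155 + 5   → row C = row A − 3·row B = (5, 1, −3)   [check: 1·470 − 3·155 = 5]
  155 = 31·5 + 0   → remainder 0, stop. gcd = 5 (last nonzero row C).
So gcd(155, 470) = 5, with Bézout identity 1·470 − 3·155 = 5. Containment (⊇): the Bézout identity exhibits 5 as an element of (155, 470), giving (5) ⊆ (155, 470). Containment (⊆): since 5 | 155 and 5 | 470 (155 = 5·31, 470 = 5·94), every Z-linear combination of 155 and 470 is divisible by 5, so (155, 470) ⊆ (5). Therefore (155, 470) = (5), d = 5.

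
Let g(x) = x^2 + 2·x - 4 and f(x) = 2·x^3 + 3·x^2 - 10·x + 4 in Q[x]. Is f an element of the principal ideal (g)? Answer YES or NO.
YES

In Q[x] the ideal (g) consists of all multiples of g, so f ∈ (g) iff g | f, i.e. iff the remainder of f on division by g is 0. Divide f by g (g is monic, so eliminate the leading term of the running remainder at each step):
  leading term 2·x^3: subtract (2·x)·g(x) = 2·x^3 + 4·x^2 - 8·x, leaving -x^2 - 2·x + 4
  leading term -x^2: subtract (-1)·g(x) = -x^2 - 2·x + 4, leaving 0
The remainder is 0, so f(x) = g(x) · h(x) with h(x) = 2·x - 1. Hence g | f, i.e. f ∈ (g).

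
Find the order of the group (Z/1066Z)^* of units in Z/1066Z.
(Z/1066Z)^* consists of the classes a with gcd(a, 1066) = 1, so its order is φ(1066). φ is multiplicative, with φ(p^e) = p^e − p^(e−1). Factorise 1066 = 2 · 13 · 41. Then
  φ(1066) = (2 − 1) · (13 − 1) · (41 − 1) = 1 · 12 · 40 = 480.
Thus |(Z/1066Z)^*| = 480.

Final answer: |(Z/1066Z)^*| = 480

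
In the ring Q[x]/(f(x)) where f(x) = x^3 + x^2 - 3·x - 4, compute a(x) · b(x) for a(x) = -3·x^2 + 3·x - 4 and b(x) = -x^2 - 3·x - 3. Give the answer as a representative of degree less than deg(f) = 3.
First multiply in Q[x] without reducing: a · b = 3·x^4 + 6·x^3 + 4·x^2 + 3·x + 12. Now divide by f(x) = x^3 + x^2 - 3·x - 4, eliminating the leading term at each step:
  leading term 3·x^4: subtract (3·x)·f(x) = 3·x^4 + 3·x^3 - 9·x^2 - 12·x, leaving 3·x^3 + 13·x^2 + 15·x + 12
  leading term 3·x^3: subtract (3)·f(x) = 3·x^3 + 3·x^2 - 9·x - 12, leaving 10·x^2 + 24·x + 24
The degree is now < 3, so this is the remainder. Hence a · b ≡ 10·x^2 + 24·x + 24 in Q[x]/(f).

Final answer: a · b ≡ 10·x^2 + 24·x + 24 (mod f(x))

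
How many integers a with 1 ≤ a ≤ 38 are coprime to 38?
18

The number of a ∈ {1, ..., 38} with gcd(a, 38) = 1 is by definition Euler's totient φ(38). φ is multiplicative, with φ(p^e) = p^e − p^(e−1). Factorise 38 = 2 · 19. Then
  φ(38) = (2 − 1) · (19 − 1) = 1 · 18 = 18.
So there are 18 such integers.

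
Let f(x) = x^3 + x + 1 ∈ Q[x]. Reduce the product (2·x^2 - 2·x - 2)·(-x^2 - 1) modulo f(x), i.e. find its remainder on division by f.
a · b ≡ 2·x^2 + 2·x (mod f(x))

First multiply in Q[x] without reducing: a · b = -2·x^4 + 2·x^3 + 2·x + 2. Now divide by f(x) = x^3 + x + 1, eliminating the leading term at each step:
  leading term -2·x^4: subtract (-2·x)·f(x) = -2·x^4 - 2·x^2 - 2·x, leaving 2·x^3 + 2·x^2 + 4·x + 2
  leading term 2·x^3: subtract (2)·f(x) = 2·x^3 + 2·x + 2, leaving 2·x^2 + 2·x
The degree is now < 3, so this is the remainder. Hence a · b ≡ 2·x^2 + 2·x in Q[x]/(f).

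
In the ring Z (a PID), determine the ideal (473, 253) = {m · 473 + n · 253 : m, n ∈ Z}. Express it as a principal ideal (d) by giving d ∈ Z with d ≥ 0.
(473, 253) = (11); d = 11

In the PID Z, (a, b) is generated by gcd(a, b). Compute gcd(473, 253) with the extended Euclidean algorithm, tracking rows (r, s, t) with s·473 + t·253 = r:
  row A: (473, 1, 0)   [1·473 + 0·253 = 473]
  row B: (253, 0, 1)   [0·473 + 1·253 = 253]
  473 = 1·253 + 220   → row C = row A − 1·row B = (220, 1, −1)   [check: 1·473 − 1·253 = 220]
  253 = 1·220 + 33   → row D = row B − 1·row C = (33, −1, 2)   [check: −1·473 + 2·253 = 33]
  220 = 6·33 + 22   → row E = row C − 6·row D = (22, 7, −13)   [check: 7·473 − 13·253 = 22]
  33 = 1·22 + 11   → row F = row D − 1·row E = (11, −8, 15)   [check: −8·473 + 15·253 = 11]
  22 = 2·11 + 0   → remainder 0, stop. gcd = 11 (last nonzero row F).
So gcd(473, 253) = 11, with Bézout identity −8·473 + 15·253 = 11. Containment (⊇): the Bézout identity exhibits 11 as an element of (473, 253), giving (11) ⊆ (473, 253). Containment (⊆): since 11 | 473 and 11 | 253 (473 = 11·43, 253 = 11·23), every Z-linear combination of 473 and 253 is divisible by 11, so (473, 253) ⊆ (11). Therefore (473, 253) = (11), d = 11.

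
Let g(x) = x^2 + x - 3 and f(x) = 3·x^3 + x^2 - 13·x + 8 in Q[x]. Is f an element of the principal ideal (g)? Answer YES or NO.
NO

In Q[x] the ideal (g) consists of all multiples of g, so f ∈ (g) iff g | f, i.e. iff the remainder of f on division by g is 0. Divide f by g (g is monic, so eliminate the leading term of the running remainder at each step):
  leading term 3·x^3: subtract (3·x)·g(x) = 3·x^3 + 3·x^2 - 9·x, leaving -2·x^2 - 4·x + 8
  leading term -2·x^2: subtract (-2)·g(x) = -2·x^2 - 2·x + 6, leaving 2 - 2·x
The remainder r(x) = 2 - 2·x ≠ 0 (and deg r < deg g), so g ∤ f, i.e. f ∉ (g).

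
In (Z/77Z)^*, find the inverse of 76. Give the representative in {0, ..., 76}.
Apply the extended Euclidean algorithm to (77, 76), tracking rows (r, s, t) with s·77 + t·76 = r. Each division r_prev = q·r_cur + r_new produces the new row as (previous row) − q·(current row):
  row A: (77, 1, 0)   [1·77 + 0·76 = 77]
  row B: (76, 0, 1)   [0·77 + 1·76 = 76]
  77 = 1·76 + 1   → row C = row A − 1·row B = (1, 1, −1)   [check: 1·77 − 1·76 = 1]
  76 = 76·1 + 0   → remainder 0, stop. gcd = 1 (last nonzero row C).
The gcd is 1, so 76 is invertible mod 77. The last nonzero row gives 1·77 − 1·76 = 1, so t = −1. So 76^(−1) ≡ −1 ≡ 76 (mod 77). Verify: 76 · 76 = 5776 ≡ 1 (mod 77). ✓

Final answer: 76^(−1) ≡ 76 (mod 77)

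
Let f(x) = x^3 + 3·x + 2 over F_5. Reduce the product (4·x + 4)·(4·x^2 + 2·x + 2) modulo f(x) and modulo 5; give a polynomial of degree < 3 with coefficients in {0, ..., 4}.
a · b ≡ 4·x^2 + 3·x + 1 (mod f(x))

Multiply as integer polynomials: a · b = 16·x^3 + 24·x^2 + 16·x + 8. Reducing coefficients mod 5: a · b ≡ x^3 + 4·x^2 + x + 3. Now divide by f(x) = x^3 + 3·x + 2 in F_5[x], eliminating the leading term at each step:
  leading term x^3: subtract (1)·f(x) = x^3 + 3·x + 2, leaving 4·x^2 + 3·x + 1 (coefficients mod 5)
The degree is now < 3, so this is the remainder. Hence a · b ≡ 4·x^2 + 3·x + 1 in F_5[x]/(f).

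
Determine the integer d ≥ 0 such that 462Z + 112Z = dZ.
(462, 112) = (14); d = 14

In the PID Z, (a, b) is generated by gcd(a, b). Compute gcd(462, 112) with the extended Euclidean algorithm, tracking rows (r, s, t) with s·462 + t·112 = r:
  row A: (462, 1, 0)   [1·462 + 0·112 = 462]
  row B: (112, 0, 1)   [0·462 + 1·112 = 112]
  462 = 4·112 + 14   → row C = row A − 4·row B = (14, 1, −4)   [check: 1·462 − 4·112 = 14]
  112 = 8·14 + 0   → remainder 0, stop. gcd = 14 (last nonzero row C).
So gcd(462, 112) = 14, with Bézout identity 1·462 − 4·112 = 14. Containment (⊇): the Bézout identity exhibits 14 as an element of (462, 112), giving (14) ⊆ (462, 112). Containment (⊆): since 14 | 462 and 14 | 112 (462 = 14·33, 112 = 14·8), every Z-linear combination of 462 and 112 is divisible by 14, so (462, 112) ⊆ (14). Therefore (462, 112) = (14), d = 14.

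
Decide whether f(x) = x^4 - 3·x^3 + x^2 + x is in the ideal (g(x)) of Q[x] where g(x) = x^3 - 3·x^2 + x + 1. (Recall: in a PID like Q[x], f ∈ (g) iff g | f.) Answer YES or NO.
YES

In Q[x] the ideal (g) consists of all multiples of g, so f ∈ (g) iff g | f, i.e. iff the remainder of f on division by g is 0. Divide f by g (g is monic, so eliminate the leading term of the running remainder at each step):
  leading term x^4: subtract (x)·g(x) = x^4 - 3·x^3 + x^2 + x, leaving 0
The remainder is 0, so f(x) = g(x) · h(x) with h(x) = x. Hence g | f, i.e. f ∈ (g).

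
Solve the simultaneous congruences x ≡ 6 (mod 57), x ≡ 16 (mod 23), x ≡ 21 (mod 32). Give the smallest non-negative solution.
The moduli 57, 23, 32 are pairwise coprime, so by the CRT there is a unique solution mod 57·23·32 = 41952.
Solve by successive substitution. Start with x ≡ 6 (mod 57).
  Combine with x ≡ 16 (mod 23): write x = 6 + 57·t and require 6 + 57·t ≡ 16 (mod 23), i.e. 57·t ≡ 16 − 6 ≡ 10 (mod 23). Since 57^(−1) ≡ 21 (mod 23) (57 ≡ 11 (mod 23)), t ≡ 21·10 ≡ 3 (mod 23). So x ≡ 6 + 57·3 = 177 (mod 1311).
  Combine with x ≡ 21 (mod 32): write x = 177 + 1311·t and require 177 + 1311·t ≡ 21 (mod 32), i.e. 1311·t ≡ 21 − 177 ≡ 4 (mod 32). Since 1311^(−1) ≡ 31 (mod 32) (1311 ≡ 31 (mod 32)), t ≡ 31·4 ≡ 28 (mod 32). So x ≡ 177 + 1311·28 = 36885 (mod 41952).
Unique solution in [0, 41952): x = 36885.

Final answer: x ≡ 36885 (mod 41952); the representative in [0, 41952) is 36885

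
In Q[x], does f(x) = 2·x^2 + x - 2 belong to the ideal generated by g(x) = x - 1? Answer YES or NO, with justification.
In Q[x] the ideal (g) consists of all multiples of g, so f ∈ (g) iff g | f, i.e. iff the remainder of f on division by g is 0. Divide f by g (g is monic, so eliminate the leading term of the running remainder at each step):
  leading term 2·x^2: subtract (2·x)·g(x) = 2·x^2 - 2·x, leaving 3·x - 2
  leading term 3·x: subtract (3)·g(x) = 3·x - 3, leaving 1
The remainder r(x) = 1 ≠ 0 (and deg r < deg g), so g ∤ f, i.e. f ∉ (g).

Final answer: NO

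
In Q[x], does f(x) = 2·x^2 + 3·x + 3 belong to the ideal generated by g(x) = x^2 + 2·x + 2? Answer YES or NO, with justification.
NO

In Q[x] the ideal (g) consists of all multiples of g, so f ∈ (g) iff g | f, i.e. iff the remainder of f on division by g is 0. Divide f by g (g is monic, so eliminate the leading term of the running remainder at each step):
  leading term 2·x^2: subtract (2)·g(x) = 2·x^2 + 4·x + 4, leaving -x - 1
The remainder r(x) = -x - 1 ≠ 0 (and deg r < deg g), so g ∤ f, i.e. f ∉ (g).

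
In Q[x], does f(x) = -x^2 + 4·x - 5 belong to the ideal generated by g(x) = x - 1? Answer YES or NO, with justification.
NO

In Q[x] the ideal (g) consists of all multiples of g, so f ∈ (g) iff g | f, i.e. iff the remainder of f on division by g is 0. Divide f by g (g is monic, so eliminate the leading term of the running remainder at each step):
  leading term -x^2: subtract (-x)·g(x) = -x^2 + x, leaving 3·x - 5
  leading term 3·x: subtract (3)·g(x) = 3·x - 3, leaving -2
The remainder r(x) = -2 ≠ 0 (and deg r < deg g), so g ∤ f, i.e. f ∉ (g).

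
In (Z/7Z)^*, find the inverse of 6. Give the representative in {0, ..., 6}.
Apply the extended Euclidean algorithm to (7, 6), tracking rows (r, s, t) with s·7 + t·6 = r. Each division r_prev = q·r_cur + r_new produces the new row as (previous row) − q·(current row):
  row A: (7, 1, 0)   [1·7 + 0·6 = 7]
  row B: (6, 0, 1)   [0·7 + 1·6 = 6]
  7 = 1·6 + 1   → row C = row A − 1·row B = (1, 1, −1)   [check: 1·7 − 1·6 = 1]
  6 = 6·1 + 0   → remainder 0, stop. gcd = 1 (last nonzero row C).
The gcd is 1, so 6 is invertible mod 7. The last nonzero row gives 1·7 − 1·6 = 1, so t = −1. So 6^(−1) ≡ −1 ≡ 6 (mod 7). Verify: 6 · 6 = 36 ≡ 1 (mod 7). ✓

Final answer: 6^(−1) ≡ 6 (mod 7)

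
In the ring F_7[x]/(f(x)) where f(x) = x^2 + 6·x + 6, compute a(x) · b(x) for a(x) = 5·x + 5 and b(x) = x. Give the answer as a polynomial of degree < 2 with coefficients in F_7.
Multiply as integer polynomials: a · b = 5·x^2 + 5·x. Reducing coefficients mod 7: a · b ≡ 5·x^2 + 5·x. Now divide by f(x) = x^2 + 6·x + 6 in F_7[x], eliminating the leading term at each step:
  leading term 5·x^2: subtract (5)·f(x) = 5·x^2 + 2·x + 2, leaving 3·x + 5 (coefficients mod 7)
The degree is now < 2, so this is the remainder. Hence a · b ≡ 3·x + 5 in F_7[x]/(f).

Final answer: a · b ≡ 3·x + 5 (mod f(x))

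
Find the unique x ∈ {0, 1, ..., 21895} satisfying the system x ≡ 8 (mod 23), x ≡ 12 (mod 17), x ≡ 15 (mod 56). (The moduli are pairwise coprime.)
x ≡ 17879 (mod 21896); the representative in [0, 21896) is 17879

The moduli 23, 17, 56 are pairwise coprime, so by the CRT there is a unique solution mod 23·17·56 = 21896.
Solve by successive substitution. Start with x ≡ 8 (mod 23).
  Combine with x ≡ 12 (mod 17): write x = 8 + 23·t and require 8 + 23·t ≡ 12 (mod 17), i.e. 23·t ≡ 12 − 8 ≡ 4 (mod 17). Since 23^(−1) ≡ 3 (mod 17) (23 ≡ 6 (mod 17)), t ≡ 3·4 ≡ 12 (mod 17). So x ≡ 8 + 23·12 = 284 (mod 391).
  Combine with x ≡ 15 (mod 56): write x = 284 + 391·t and require 284 + 391·t ≡ 15 (mod 56), i.e. 391·t ≡ 15 − 284 ≡ 11 (mod 56). Since 391^(−1) ≡ 55 (mod 56) (391 ≡ 55 (mod 56)), t ≡ 55·11 ≡ 45 (mod 56). So x ≡ 284 + 391·45 = 17879 (mod 21896).
Unique solution in [0, 21896): x = 17879.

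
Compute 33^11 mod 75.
42

Use repeated squaring. Binary(11) = 1011. Walk through the bits of the exponent 11 left-to-right: at each bit after the leading one, square the running value, then multiply by 33 if the bit is 1 (always reducing mod 75):
  bit 1 = 1 (leading): start with 33.
  bit 2 = 0: square 33^2 = 1089 ≡ 39 (mod 75).
  bit 3 = 1: square 39^2 = 1521 ≡ 21; bit is 1, so multiply 21·33 = 693 ≡ 18 (mod 75).
  bit 4 = 1: square 18^2 = 324 ≡ 24; bit is 1, so multiply 24·33 = 792 ≡ 42 (mod 75).
Final value: 33^11 ≡ 42 (mod 75).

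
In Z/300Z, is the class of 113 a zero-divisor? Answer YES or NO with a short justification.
gcd(113, 300) = 1, so 113 is a unit in Z/300Z (it has a multiplicative inverse). A unit cannot be a zero-divisor: if 113·b ≡ 0 then multiplying both sides by 113^(−1) gives b ≡ 0. So 113 is not a zero-divisor.

Final answer: NO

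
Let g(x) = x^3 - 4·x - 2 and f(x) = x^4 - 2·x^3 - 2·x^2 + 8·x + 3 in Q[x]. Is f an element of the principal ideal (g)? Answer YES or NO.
In Q[x] the ideal (g) consists of all multiples of g, so f ∈ (g) iff g | f, i.e. iff the remainder of f on division by g is 0. Divide f by g (g is monic, so eliminate the leading term of the running remainder at each step):
  leading term x^4: subtract (x)·g(x) = x^4 - 4·x^2 - 2·x, leaving -2·x^3 + 2·x^2 + 10·x + 3
  leading term -2·x^3: subtract (-2)·g(x) = -2·x^3 + 8·x + 4, leaving 2·x^2 + 2·x - 1
The remainder r(x) = 2·x^2 + 2·x - 1 ≠ 0 (and deg r < deg g), so g ∤ f, i.e. f ∉ (g).

Final answer: NO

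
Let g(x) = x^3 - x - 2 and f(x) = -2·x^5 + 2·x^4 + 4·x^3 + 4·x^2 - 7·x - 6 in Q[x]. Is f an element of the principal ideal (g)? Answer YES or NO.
In Q[x] the ideal (g) consists of all multiples of g, so f ∈ (g) iff g | f, i.e. iff the remainder of f on division by g is 0. Divide f by g (g is monic, so eliminate the leading term of the running remainder at each step):
  leading term -2·x^5: subtract (-2·x^2)·g(x) = -2·x^5 + 2·x^3 + 4·x^2, leaving 2·x^4 + 2·x^3 - 7·x - 6
  leading term 2·x^4: subtract (2·x)·g(x) = 2·x^4 - 2·x^2 - 4·x, leaving 2·x^3 + 2·x^2 - 3·x - 6
  leading term 2·x^3: subtract (2)·g(x) = 2·x^3 - 2·x - 4, leaving 2·x^2 - x - 2
The remainder r(x) = 2·x^2 - x - 2 ≠ 0 (and deg r < deg g), so g ∤ f, i.e. f ∉ (g).

Final answer: NO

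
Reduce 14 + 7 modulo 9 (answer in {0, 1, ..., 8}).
3

Reduce the summands first: 14 ≡ 5 (mod 9), so 14 + 7 ≡ 5 + 7 (mod 9). 5 + 7 = 12; 12 = 1·9 + 3, so (14 + 7) mod 9 = 3.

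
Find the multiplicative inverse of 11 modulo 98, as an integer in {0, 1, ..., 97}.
11^(−1) ≡ 9 (mod 98)

Apply the extended Euclidean algorithm to (98, 11), tracking rows (r, s, t) with s·98 + t·11 = r. Each division r_prev = q·r_cur + r_new produces the new row as (previous row) − q·(current row):
  row A: (98, 1, 0)   [1·98 + 0·11 = 98]
  row B: (11, 0, 1)   [0·98 + 1·11 = 11]
  98 = 8·11 + 10   → row C = row A − 8·row B = (10, 1, −8)   [check: 1·98 − 8·11 = 10]
  11 = 1·10 + 1   → row D = row B − 1·row C = (1, −1, 9)   [check: −1·98 + 9·11 = 1]
  10 = 10·1 + 0   → remainder 0, stop. gcd = 1 (last nonzero row D).
The gcd is 1, so 11 is invertible mod 98. The last nonzero row gives −1·98 + 9·11 = 1, so t = 9. So 11^(−1) ≡ 9 (mod 98). Verify: 11 · 9 = 99 ≡ 1 (mod 98). ✓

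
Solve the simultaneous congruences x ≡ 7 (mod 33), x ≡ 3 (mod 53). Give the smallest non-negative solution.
x ≡ 1063 (mod 1749); the representative in [0, 1749) is 1063

The moduli 33, 53 are pairwise coprime, so by the CRT there is a unique solution mod 33·53 = 1749.
Solve by successive substitution. Start with x ≡ 7 (mod 33).
  Combine with x ≡ 3 (mod 53): write x = 7 + 33·t and require 7 + 33·t ≡ 3 (mod 53), i.e. 33·t ≡ 3 − 7 ≡ 49 (mod 53). Since 33^(−1) ≡ 45 (mod 53), t ≡ 45·49 ≡ 32 (mod 53). So x ≡ 7 + 33·32 = 1063 (mod 1749).
Unique solution in [0, 1749): x = 1063.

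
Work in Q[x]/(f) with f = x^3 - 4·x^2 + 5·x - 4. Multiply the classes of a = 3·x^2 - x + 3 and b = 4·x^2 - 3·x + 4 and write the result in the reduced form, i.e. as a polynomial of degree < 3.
First multiply in Q[x] without reducing: a · b = 12·x^4 - 13·x^3 + 27·x^2 - 13·x + 12. Now divide by f(x) = x^3 - 4·x^2 + 5·x - 4, eliminating the leading term at each step:
  leading term 12·x^4: subtract (12·x)·f(x) = 12·x^4 - 48·x^3 + 60·x^2 - 48·x, leaving 35·x^3 - 33·x^2 + 35·x + 12
  leading term 35·x^3: subtract (35)·f(x) = 35·x^3 - 140·x^2 + 175·x - 140, leaving 107·x^2 - 140·x + 152
The degree is now < 3, so this is the remainder. Hence a · b ≡ 107·x^2 - 140·x + 152 in Q[x]/(f).

Final answer: a · b ≡ 107·x^2 - 140·x + 152 (mod f(x))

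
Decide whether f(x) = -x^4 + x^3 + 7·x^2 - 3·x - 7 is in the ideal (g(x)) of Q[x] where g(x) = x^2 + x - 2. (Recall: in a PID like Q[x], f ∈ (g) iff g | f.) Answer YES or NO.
NO

In Q[x] the ideal (g) consists of all multiples of g, so f ∈ (g) iff g | f, i.e. iff the remainder of f on division by g is 0. Divide f by g (g is monic, so eliminate the leading term of the running remainder at each step):
  leading term -x^4: subtract (-x^2)·g(x) = -x^4 - x^3 + 2·x^2, leaving 2·x^3 + 5·x^2 - 3·x - 7
  leading term 2·x^3: subtract (2·x)·g(x) = 2·x^3 + 2·x^2 - 4·x, leaving 3·x^2 + x - 7
  leading term 3·x^2: subtract (3)·g(x) = 3·x^2 + 3·x - 6, leaving -2·x - 1
The remainder r(x) = -2·x - 1 ≠ 0 (and deg r < deg g), so g ∤ f, i.e. f ∉ (g).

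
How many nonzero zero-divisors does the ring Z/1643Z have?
Z/1643Z has 82 nonzero zero-divisors

In Z/1643Z each nonzero element is either a unit (gcd with 1643 is 1) or a zero-divisor (gcd > 1). The number of units is φ(1643): factorise 1643 = 31 · 53, so φ(1643) = (31 − 1) · (53 − 1) = 30 · 52 = 1560. The nonzero elements number 1643 − 1 = 1642. Hence the nonzero zero-divisors number 1642 − 1560 = 82.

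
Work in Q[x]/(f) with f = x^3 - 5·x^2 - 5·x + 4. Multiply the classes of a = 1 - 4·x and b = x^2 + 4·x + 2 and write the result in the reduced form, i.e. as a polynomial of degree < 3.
First multiply in Q[x] without reducing: a · b = -4·x^3 - 15·x^2 - 4·x + 2. Now divide by f(x) = x^3 - 5·x^2 - 5·x + 4, eliminating the leading term at each step:
  leading term -4·x^3: subtract (-4)·f(x) = -4·x^3 + 20·x^2 + 20·x - 16, leaving -35·x^2 - 24·x + 18
The degree is now < 3, so this is the remainder. Hence a · b ≡ -35·x^2 - 24·x + 18 in Q[x]/(f).

Final answer: a · b ≡ -35·x^2 - 24·x + 18 (mod f(x))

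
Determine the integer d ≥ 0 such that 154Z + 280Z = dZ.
(154, 280) = (14); d = 14

In the PID Z, (a, b) is generated by gcd(a, b). Compute gcd(280, 154) with the extended Euclidean algorithm, tracking rows (r, s, t) with s·280 + t·154 = r:
  row A: (280, 1, 0)   [1·280 + 0·154 = 280]
  row B: (154, 0, 1)   [0·280 + 1·154 = 154]
  280 = 1·154 + 126   → row C = row A − 1·row B = (126, 1, −1)   [check: 1·280 − 1·154 = 126]
  154 = 1·126 + 28   → row D = row B − 1·row C = (28, −1, 2)   [check: −1·280 + 2·154 = 28]
  126 = 4·28 + 14   → row E = row C − 4·row D = (14, 5, −9)   [check: 5·280 − 9·154 = 14]
  28 = 2·14 + 0   → remainder 0, stop. gcd = 14 (last nonzero row E).
So gcd(154, 280) = 14, with Bézout identity 5·280 − 9·154 = 14. Containment (⊇): the Bézout identity exhibits 14 as an element of (154, 280), giving (14) ⊆ (154, 280). Containment (⊆): since 14 | 154 and 14 | 280 (154 = 14·11, 280 = 14·20), every Z-linear combination of 154 and 280 is divisible by 14, so (154, 280) ⊆ (14). Therefore (154, 280) = (14), d = 14.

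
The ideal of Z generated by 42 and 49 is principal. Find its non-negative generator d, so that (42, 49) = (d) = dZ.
(42, 49) = (7); d = 7

In the PID Z, (a, b) is generated by gcd(a, b). Compute gcd(49, 42) with the extended Euclidean algorithm, tracking rows (r, s, t) with s·49 + t·42 = r:
  row A: (49, 1, 0)   [1·49 + 0·42 = 49]
  row B: (42, 0, 1)   [0·49 + 1·42 = 42]
  49 = 1·42 + 7   → row C = row A − 1·row B = (7, 1, −1)   [check: 1·49 − 1·42 = 7]
  42 = 6·7 + 0   → remainder 0, stop. gcd = 7 (last nonzero row C).
So gcd(42, 49) = 7, with Bézout identity 1·49 − 1·42 = 7. Containment (⊇): the Bézout identity exhibits 7 as an element of (42, 49), giving (7) ⊆ (42, 49). Containment (⊆): since 7 | 42 and 7 | 49 (42 = 7·6, 49 = 7·7), every Z-linear combination of 42 and 49 is divisible by 7, so (42, 49) ⊆ (7). Therefore (42, 49) = (7), d = 7.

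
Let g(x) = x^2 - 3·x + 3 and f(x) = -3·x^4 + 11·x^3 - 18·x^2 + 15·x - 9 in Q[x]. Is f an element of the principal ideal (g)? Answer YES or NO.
YES

In Q[x] the ideal (g) consists of all multiples of g, so f ∈ (g) iff g | f, i.e. iff the remainder of f on division by g is 0. Divide f by g (g is monic, so eliminate the leading term of the running remainder at each step):
  leading term -3·x^4: subtract (-3·x^2)·g(x) = -3·x^4 + 9·x^3 - 9·x^2, leaving 2·x^3 - 9·x^2 + 15·x - 9
  leading term 2·x^3: subtract (2·x)·g(x) = 2·x^3 - 6·x^2 + 6·x, leaving -3·x^2 + 9·x - 9
  leading term -3·x^2: subtract (-3)·g(x) = -3·x^2 + 9·x - 9, leaving 0
The remainder is 0, so f(x) = g(x) · h(x) with h(x) = -3·x^2 + 2·x - 3. Hence g | f, i.e. f ∈ (g).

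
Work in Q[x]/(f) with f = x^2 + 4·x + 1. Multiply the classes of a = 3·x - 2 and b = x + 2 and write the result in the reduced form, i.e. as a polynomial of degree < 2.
a · b ≡ -8·x - 7 (mod f(x))

First multiply in Q[x] without reducing: a · b = 3·x^2 + 4·x - 4. Now divide by f(x) = x^2 + 4·x + 1, eliminating the leading term at each step:
  leading term 3·x^2: subtract (3)·f(x) = 3·x^2 + 12·x + 3, leaving -8·x - 7
The degree is now < 2, so this is the remainder. Hence a · b ≡ -8·x - 7 in Q[x]/(f).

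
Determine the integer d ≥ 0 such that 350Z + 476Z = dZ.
In the PID Z, (a, b) is generated by gcd(a, b). Compute gcd(476, 350) with the extended Euclidean algorithm, tracking rows (r, s, t) with s·476 + t·350 = r:
  row A: (476, 1, 0)   [1·476 + 0·350 = 476]
  row B: (350, 0, 1)   [0·476 + 1·350 = 350]
  476 = 1·350 + 126   → row C = row A − 1·row B = (126, 1, −1)   [check: 1·476 − 1·350 = 126]
  350 = 2·126 + 98   → row D = row B − 2·row C = (98, −2, 3)   [check: −2·476 + 3·350 = 98]
  126 = 1·98 + 28   → row E = row C − 1·row D = (28, 3, −4)   [check: 3·476 − 4·350 = 28]
  98 = 3·28 + 14   → row F = row D − 3·row E = (14, −11, 15)   [check: −11·476 + 15·350 = 14]
  28 = 2·14 + 0   → remainder 0, stop. gcd = 14 (last nonzero row F).
So gcd(350, 476) = 14, with Bézout identity −11·476 + 15·350 = 14. Containment (⊇): the Bézout identity exhibits 14 as an element of (350, 476), giving (14) ⊆ (350, 476). Containment (⊆): since 14 | 350 and 14 | 476 (350 = 14·25, 476 = 14·34), every Z-linear combination of 350 and 476 is divisible by 14, so (350, 476) ⊆ (14). Therefore (350, 476) = (14), d = 14.

Final answer: (350, 476) = (14); d = 14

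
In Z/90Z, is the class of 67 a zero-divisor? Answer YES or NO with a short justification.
gcd(67, 90) = 1, so 67 is a unit in Z/90Z (it has a multiplicative inverse). A unit cannot be a zero-divisor: if 67·b ≡ 0 then multiplying both sides by 67^(−1) gives b ≡ 0. So 67 is not a zero-divisor.

Final answer: NO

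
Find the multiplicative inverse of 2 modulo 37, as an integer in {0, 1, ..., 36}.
Apply the extended Euclidean algorithm to (37, 2), tracking rows (r, s, t) with s·37 + t·2 = r. Each division r_prev = q·r_cur + r_new produces the new row as (previous row) − q·(current row):
  row A: (37, 1, 0)   [1·37 + 0·2 = 37]
  row B: (2, 0, 1)   [0·37 + 1·2 = 2]
  37 = 18·2 + 1   → row C = row A − 18·row B = (1, 1, −18)   [check: 1·37 − 18·2 = 1]
  2 = 2·1 + 0   → remainder 0, stop. gcd = 1 (last nonzero row C).
The gcd is 1, so 2 is invertible mod 37. The last nonzero row gives 1·37 − 18·2 = 1, so t = −18. So 2^(−1) ≡ −18 ≡ 19 (mod 37). Verify: 2 · 19 = 38 ≡ 1 (mod 37). ✓

Final answer: 2^(−1) ≡ 19 (mod 37)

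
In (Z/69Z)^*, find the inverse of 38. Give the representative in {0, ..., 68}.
38^(−1) ≡ 20 (mod 69)

Apply the extended Euclidean algorithm to (69, 38), tracking rows (r, s, t) with s·69 + t·38 = r. Each division r_prev = q·r_cur + r_new produces the new row as (previous row) − q·(current row):
  row A: (69, 1, 0)   [1·69 + 0·38 = 69]
  row B: (38, 0, 1)   [0·69 + 1·38 = 38]
  69 = 1·38 + 31   → row C = row A − 1·row B = (31, 1, −1)   [check: 1·69 − 1·38 = 31]
  38 = 1·31 + 7   → row D = row B − 1·row C = (7, −1, 2)   [check: −1·69 + 2·38 = 7]
  31 = 4·7 + 3   → row E = row C − 4·row D = (3, 5, −9)   [check: 5·69 − 9·38 = 3]
  7 = 2·3 + 1   → row F = row D − 2·row E = (1, −11, 20)   [check: −11·69 + 20·38 = 1]
  3 = 3·1 + 0   → remainder 0, stop. gcd = 1 (last nonzero row F).
The gcd is 1, so 38 is invertible mod 69. The last nonzero row gives −11·69 + 20·38 = 1, so t = 20. So 38^(−1) ≡ 20 (mod 69). Verify: 38 · 20 = 760 ≡ 1 (mod 69). ✓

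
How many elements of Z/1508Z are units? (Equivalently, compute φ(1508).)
An element a ∈ Z/1508Z is a unit iff gcd(a, 1508) = 1, so the number of units is φ(1508). φ is multiplicative, with φ(p^e) = p^e − p^(e−1). Factorise 1508 = 2^2 · 13 · 29. Then
  φ(1508) = (2^2 − 2^1) · (13 − 1) · (29 − 1) = 2 · 12 · 28 = 672.

Final answer: Z/1508Z has φ(1508) = 672 units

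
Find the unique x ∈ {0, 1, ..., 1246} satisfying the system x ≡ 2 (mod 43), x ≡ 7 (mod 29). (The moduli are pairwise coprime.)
The moduli 43, 29 are pairwise coprime, so by the CRT there is a unique solution mod 43·29 = 1247.
Solve by successive substitution. Start with x ≡ 2 (mod 43).
  Combine with x ≡ 7 (mod 29): write x = 2 + 43·t and require 2 + 43·t ≡ 7 (mod 29), i.e. 43·t ≡ 7 − 2 ≡ 5 (mod 29). Since 43^(−1) ≡ 27 (mod 29) (43 ≡ 14 (mod 29)), t ≡ 27·5 ≡ 19 (mod 29). So x ≡ 2 + 43·19 = 819 (mod 1247).
Unique solution in [0, 1247): x = 819.

Final answer: x ≡ 819 (mod 1247); the representative in [0, 1247) is 819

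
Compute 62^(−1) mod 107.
Apply the extended Euclidean algorithm to (107, 62), tracking rows (r, s, t) with s·107 + t·62 = r. Each division r_prev = q·r_cur + r_new produces the new row as (previous row) − q·(current row):
  row A: (107, 1, 0)   [1·107 + 0·62 = 107]
  row B: (62, 0, 1)   [0·107 + 1·62 = 62]
  107 = 1·62 + 45   → row C = row A − 1·row B = (45, 1, −1)   [check: 1·107 − 1·62 = 45]
  62 = 1·45 + 17   → row D = row B − 1·row C = (17, −1, 2)   [check: −1·107 + 2·62 = 17]
  45 = 2·17 + 11   → row E = row C − 2·row D = (11, 3, −5)   [check: 3·107 − 5·62 = 11]
  17 = 1·11 + 6   → row F = row D − 1·row E = (6, −4, 7)   [check: −4·107 + 7·62 = 6]
  11 = 1·6 + 5   → row G = row E − 1·row F = (5, 7, −12)   [check: 7·107 − 12·62 = 5]
  6 = 1·5 + 1   → row H = row F − 1·row G = (1, −11, 19)   [check: −11·107 + 19·62 = 1]
  5 = 5·1 + 0   → remainder 0, stop. gcd = 1 (last nonzero row H).
The gcd is 1, so 62 is invertible mod 107. The last nonzero row gives −11·107 + 19·62 = 1, so t = 19. So 62^(−1) ≡ 19 (mod 107). Verify: 62 · 19 = 1178 ≡ 1 (mod 107). ✓

Final answer: 62^(−1) ≡ 19 (mod 107)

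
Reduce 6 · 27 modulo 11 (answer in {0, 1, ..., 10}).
Reduce the factors first: 27 ≡ 5 (mod 11), so 6 · 27 ≡ 6 · 5 (mod 11). 6 · 5 = 30. Dividing by 11: 30 = 2·11 + 8. So (6 · 27) mod 11 = 8.

Final answer: 8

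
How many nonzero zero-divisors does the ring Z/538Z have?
In Z/538Z each nonzero element is either a unit (gcd with 538 is 1) or a zero-divisor (gcd > 1). The number of units is φ(538): factorise 538 = 2 · 269, so φ(538) = (2 − 1) · (269 − 1) = 1 · 268 = 268. The nonzero elements number 538 − 1 = 537. Hence the nonzero zero-divisors number 537 − 268 = 269.

Final answer: Z/538Z has 269 nonzero zero-divisors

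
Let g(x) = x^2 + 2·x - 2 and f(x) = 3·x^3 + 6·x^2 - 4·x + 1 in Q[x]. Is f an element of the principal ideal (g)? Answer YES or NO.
In Q[x] the ideal (g) consists of all multiples of g, so f ∈ (g) iff g | f, i.e. iff the remainder of f on division by g is 0. Divide f by g (g is monic, so eliminate the leading term of the running remainder at each step):
  leading term 3·x^3: subtract (3·x)·g(x) = 3·x^3 + 6·x^2 - 6·x, leaving 2·x + 1
The remainder r(x) = 2·x + 1 ≠ 0 (and deg r < deg g), so g ∤ f, i.e. f ∉ (g).

Final answer: NO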